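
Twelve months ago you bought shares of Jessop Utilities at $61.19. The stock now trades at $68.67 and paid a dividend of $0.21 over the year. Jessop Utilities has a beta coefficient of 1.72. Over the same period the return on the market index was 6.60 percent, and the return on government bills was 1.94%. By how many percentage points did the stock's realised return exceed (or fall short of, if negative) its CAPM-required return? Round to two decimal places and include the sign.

Realised HPR = (P1 + D1 − P0) / P0 = (68.67 + 0.21 − 61.19) / 61.19 = 7.69 / 61.19 = 12.5674%
MRP = 6.60% − 1.94% = 4.66%
CAPM required = R_f + β·MRP = 1.94% + 1.72 × 4.66% = 9.9552%
α = realised − required = 12.5674% − 9.9552% = +2.61%

+2.61%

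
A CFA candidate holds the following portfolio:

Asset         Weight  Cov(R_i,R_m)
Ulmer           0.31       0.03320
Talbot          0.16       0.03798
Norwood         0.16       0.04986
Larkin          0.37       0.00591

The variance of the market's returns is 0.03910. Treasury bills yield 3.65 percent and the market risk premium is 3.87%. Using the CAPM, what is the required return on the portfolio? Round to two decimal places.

β_Ulmer = 0.03320 / 0.03910 = 0.8491
β_Talbot = 0.03798 / 0.03910 = 0.9714
β_Norwood = 0.04986 / 0.03910 = 1.2752
β_Larkin = 0.00591 / 0.03910 = 0.1512
β_P = Σ w_i β_i = 0.31×0.8491 + 0.16×0.9714 + 0.16×1.2752 + 0.37×0.1512 = 0.6786
E(R_P) = R_f + β_P × MRP = 3.65% + 0.6786 × 3.87% = 6.28%

6.28%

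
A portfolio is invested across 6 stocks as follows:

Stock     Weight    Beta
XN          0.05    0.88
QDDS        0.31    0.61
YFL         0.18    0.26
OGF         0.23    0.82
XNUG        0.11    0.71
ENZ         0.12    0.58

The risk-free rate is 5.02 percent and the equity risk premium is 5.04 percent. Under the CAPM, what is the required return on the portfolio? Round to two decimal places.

β_P = Σ w_i β_i = 0.05×0.88 + 0.31×0.61 + 0.18×0.26 + 0.23×0.82 + 0.11×0.71 + 0.12×0.58 = 0.6162
E(R_P) = R_f + β_P × MRP = 5.02% + 0.6162 × 5.04% = 8.13%

8.13%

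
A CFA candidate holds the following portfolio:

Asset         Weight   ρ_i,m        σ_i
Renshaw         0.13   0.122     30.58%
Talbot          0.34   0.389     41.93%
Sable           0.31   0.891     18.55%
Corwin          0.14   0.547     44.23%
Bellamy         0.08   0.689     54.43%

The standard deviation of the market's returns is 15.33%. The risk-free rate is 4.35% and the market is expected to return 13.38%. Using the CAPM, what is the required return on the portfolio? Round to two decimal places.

β_Renshaw = 0.122 × 30.58% / 15.33% = 0.2434
β_Talbot = 0.389 × 41.93% / 15.33% = 1.0640
β_Sable = 0.891 × 18.55% / 15.33% = 1.0782
β_Corwin = 0.547 × 44.23% / 15.33% = 1.5782
β_Bellamy = 0.689 × 54.43% / 15.33% = 2.4463
β_P = Σ w_i β_i = 0.13×0.2434 + 0.34×1.0640 + 0.31×1.0782 + 0.14×1.5782 + 0.08×2.4463 = 1.1443
MRP = 13.38% − 4.35% = 9.03%
E(R_P) = R_f + β_P × MRP = 4.35% + 1.1443 × 9.03% = 14.68%

14.68%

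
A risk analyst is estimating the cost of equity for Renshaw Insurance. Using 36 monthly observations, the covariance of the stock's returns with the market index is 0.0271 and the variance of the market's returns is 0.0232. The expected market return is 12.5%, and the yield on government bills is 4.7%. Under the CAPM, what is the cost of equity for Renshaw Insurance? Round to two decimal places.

13.81%

β = Cov(R_i, R_m) / Var(R_m) = 0.0271 / 0.0232 = 1.1681
MRP = 12.5% − 4.7% = 7.80%
E(R) = R_f + β × MRP = 4.7% + 1.1681 × 7.8% = 13.81%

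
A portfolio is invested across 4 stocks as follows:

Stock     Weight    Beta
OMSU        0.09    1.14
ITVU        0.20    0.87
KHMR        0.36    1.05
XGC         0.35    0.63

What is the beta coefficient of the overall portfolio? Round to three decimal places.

0.875

β_P = Σ w_i β_i = 0.09×1.14 + 0.20×0.87 + 0.36×1.05 + 0.35×0.63 = 0.8751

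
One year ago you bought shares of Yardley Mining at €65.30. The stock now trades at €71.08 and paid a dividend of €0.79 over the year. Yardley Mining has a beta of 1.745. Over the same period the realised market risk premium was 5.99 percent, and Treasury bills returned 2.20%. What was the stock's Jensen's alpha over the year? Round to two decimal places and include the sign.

-2.59%

Realised HPR = (P1 + D1 − P0) / P0 = (71.08 + 0.79 − 65.30) / 65.30 = 6.57 / 65.30 = 10.0613%
CAPM required = R_f + β·MRP = 2.20% + 1.745 × 5.99% = 12.65255%
α = realised − required = 10.0613% − 12.65255% = -2.59%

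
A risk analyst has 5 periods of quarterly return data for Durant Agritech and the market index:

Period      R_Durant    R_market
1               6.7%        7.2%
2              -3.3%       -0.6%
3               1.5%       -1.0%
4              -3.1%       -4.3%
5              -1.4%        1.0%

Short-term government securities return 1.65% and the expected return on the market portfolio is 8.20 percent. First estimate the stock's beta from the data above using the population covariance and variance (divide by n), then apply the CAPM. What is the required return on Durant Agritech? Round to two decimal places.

Mean R_i = (6.7 − 3.3 + 1.5 − 3.1 − 1.4) / 5 = 0.0800%
Mean R_m = (7.2 − 0.6 − 1.0 − 4.3 + 1.0) / 5 = 0.4600%
Σ(R_i − R̄_i)(R_m − R̄_m) = 60.4660  ⇒  Cov = 60.4660 / 5 = 12.0932
Σ(R_m − R̄_m)² = 71.6320  ⇒  Var(R_m) = 71.6320 / 5 = 14.3264
β = Cov / Var(R_m) = 12.0932 / 14.3264 = 0.8441
MRP = 8.20% − 1.65% = 6.55%
E(R) = R_f + β × MRP = 1.65% + 0.8441 × 6.55% = 7.18%

7.18%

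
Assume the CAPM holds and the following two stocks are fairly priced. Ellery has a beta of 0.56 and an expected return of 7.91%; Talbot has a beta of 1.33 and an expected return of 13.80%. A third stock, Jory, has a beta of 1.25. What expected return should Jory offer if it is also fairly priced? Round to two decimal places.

MRP (SML slope) = (13.80% − 7.91%) / (1.33 − 0.56) = 5.89% / 0.77 = 7.6494%
R_f (intercept) = 7.91% − 0.56 × 7.6494% = 3.6263%
E(R_Jory) = R_f + β × MRP = 3.6263% + 1.25 × 7.6494% = 13.19%

13.19%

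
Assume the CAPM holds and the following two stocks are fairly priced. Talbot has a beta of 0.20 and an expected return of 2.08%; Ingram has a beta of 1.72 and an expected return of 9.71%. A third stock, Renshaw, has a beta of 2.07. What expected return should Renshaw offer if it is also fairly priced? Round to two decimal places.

MRP (SML slope) = (9.71% − 2.08%) / (1.72 − 0.20) = 7.63% / 1.52 = 5.0197%
R_f (intercept) = 2.08% − 0.20 × 5.0197% = 1.0761%
E(R_Renshaw) = R_f + β × MRP = 1.0761% + 2.07 × 5.0197% = 11.47%

11.47%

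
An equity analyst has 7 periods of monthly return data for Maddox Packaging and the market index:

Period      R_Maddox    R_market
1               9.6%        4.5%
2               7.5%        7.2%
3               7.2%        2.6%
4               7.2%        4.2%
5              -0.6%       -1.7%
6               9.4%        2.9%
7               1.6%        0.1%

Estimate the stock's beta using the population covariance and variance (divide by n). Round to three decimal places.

1.083

Mean R_i = (9.6 + 7.5 + 7.2 + 7.2 − 0.6 + 9.4 + 1.6) / 7 = 5.9857%
Mean R_m = (4.5 + 7.2 + 2.6 + 4.2 − 1.7 + 2.9 + 0.1) / 7 = 2.8286%
Σ(R_i − R̄_i)(R_m − R̄_m) = 56.0829  ⇒  Cov = 56.0829 / 7 = 8.0118
Σ(R_m − R̄_m)² = 51.7943  ⇒  Var(R_m) = 51.7943 / 7 = 7.3992
β = Cov / Var(R_m) = 8.0118 / 7.3992 = 1.0828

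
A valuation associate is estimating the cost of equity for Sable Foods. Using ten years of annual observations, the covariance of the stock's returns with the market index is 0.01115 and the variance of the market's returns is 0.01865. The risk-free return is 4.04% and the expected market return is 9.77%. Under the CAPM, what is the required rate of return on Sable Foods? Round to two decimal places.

β = Cov(R_i, R_m) / Var(R_m) = 0.01115 / 0.01865 = 0.5979
MRP = 9.77% − 4.04% = 5.73%
E(R) = R_f + β × MRP = 4.04% + 0.5979 × 5.73% = 7.47%

7.47%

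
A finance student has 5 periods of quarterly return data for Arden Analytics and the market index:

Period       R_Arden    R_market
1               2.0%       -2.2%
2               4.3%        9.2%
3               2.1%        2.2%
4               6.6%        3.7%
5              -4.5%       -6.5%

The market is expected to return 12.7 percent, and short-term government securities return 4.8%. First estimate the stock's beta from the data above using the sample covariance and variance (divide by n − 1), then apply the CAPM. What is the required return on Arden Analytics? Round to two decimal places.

9.25%

Mean R_i = (2.0 + 4.3 + 2.1 + 6.6 − 4.5) / 5 = 2.1000%
Mean R_m = (-2.2 + 9.2 + 2.2 + 3.7 − 6.5) / 5 = 1.2800%
Σ(R_i − R̄_i)(R_m − R̄_m) = 80.0100  ⇒  Cov = 80.0100 / 4 = 20.0025
Σ(R_m − R̄_m)² = 142.0680  ⇒  Var(R_m) = 142.0680 / 4 = 35.5170
β = Cov / Var(R_m) = 20.0025 / 35.5170 = 0.5632
MRP = 12.7% − 4.8% = 7.90%
E(R) = R_f + β × MRP = 4.8% + 0.5632 × 7.9% = 9.25%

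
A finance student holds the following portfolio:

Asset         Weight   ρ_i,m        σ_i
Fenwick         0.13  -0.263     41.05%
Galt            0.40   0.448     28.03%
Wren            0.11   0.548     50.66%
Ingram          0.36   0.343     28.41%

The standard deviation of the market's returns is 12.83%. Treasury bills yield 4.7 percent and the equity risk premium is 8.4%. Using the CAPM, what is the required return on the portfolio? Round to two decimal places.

β_Fenwick = -0.263 × 41.05% / 12.83% = -0.8415
β_Galt = 0.448 × 28.03% / 12.83% = 0.9788
β_Wren = 0.548 × 50.66% / 12.83% = 2.1638
β_Ingram = 0.343 × 28.41% / 12.83% = 0.7595
β_P = Σ w_i β_i = 0.13×-0.8415 + 0.40×0.9788 + 0.11×2.1638 + 0.36×0.7595 = 0.7936
E(R_P) = R_f + β_P × MRP = 4.7% + 0.7936 × 8.4% = 11.37%

11.37%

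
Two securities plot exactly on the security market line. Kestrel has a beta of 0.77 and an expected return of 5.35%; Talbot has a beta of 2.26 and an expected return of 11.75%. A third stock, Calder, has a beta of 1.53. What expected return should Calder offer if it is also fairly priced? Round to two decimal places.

MRP (SML slope) = (11.75% − 5.35%) / (2.26 − 0.77) = 6.40% / 1.49 = 4.2953%
R_f (intercept) = 5.35% − 0.77 × 4.2953% = 2.0426%
E(R_Calder) = R_f + β × MRP = 2.0426% + 1.53 × 4.2953% = 8.61%

8.61%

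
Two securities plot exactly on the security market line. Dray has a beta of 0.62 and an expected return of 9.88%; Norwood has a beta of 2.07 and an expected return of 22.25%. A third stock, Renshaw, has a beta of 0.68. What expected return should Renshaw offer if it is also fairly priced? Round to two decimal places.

10.39%

MRP (SML slope) = (22.25% − 9.88%) / (2.07 − 0.62) = 12.37% / 1.45 = 8.5310%
R_f (intercept) = 9.88% − 0.62 × 8.5310% = 4.5908%
E(R_Renshaw) = R_f + β × MRP = 4.5908% + 0.68 × 8.5310% = 10.39%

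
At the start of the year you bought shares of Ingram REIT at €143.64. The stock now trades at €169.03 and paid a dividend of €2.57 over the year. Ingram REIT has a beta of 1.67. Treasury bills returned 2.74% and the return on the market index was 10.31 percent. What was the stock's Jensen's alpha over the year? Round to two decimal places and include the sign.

+4.08%

Realised HPR = (P1 + D1 − P0) / P0 = (169.03 + 2.57 − 143.64) / 143.64 = 27.96 / 143.64 = 19.4653%
MRP = 10.31% − 2.74% = 7.57%
CAPM required = R_f + β·MRP = 2.74% + 1.67 × 7.57% = 15.3819%
α = realised − required = 19.4653% − 15.3819% = +4.08%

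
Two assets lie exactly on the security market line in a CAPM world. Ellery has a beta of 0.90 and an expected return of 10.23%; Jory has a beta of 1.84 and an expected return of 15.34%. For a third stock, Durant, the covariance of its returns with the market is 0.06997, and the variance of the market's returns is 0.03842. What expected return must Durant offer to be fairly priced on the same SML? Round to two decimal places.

MRP = (15.34% − 10.23%) / (1.84 − 0.90) = 5.4362%
R_f = 10.23% − 0.90 × 5.4362% = 5.3374%
β_Durant = Cov / Var(R_m) = 0.06997 / 0.03842 = 1.8212
E(R_Durant) = R_f + β × MRP = 5.3374% + 1.8212 × 5.4362% = 15.24%

15.24%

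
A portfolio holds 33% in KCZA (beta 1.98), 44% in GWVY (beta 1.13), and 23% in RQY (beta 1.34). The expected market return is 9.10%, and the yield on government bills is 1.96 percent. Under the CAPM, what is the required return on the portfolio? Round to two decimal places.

12.38%

β_P = Σ w_i β_i = 0.33×1.98 + 0.44×1.13 + 0.23×1.34 = 1.4588
MRP = 9.10% − 1.96% = 7.14%
E(R_P) = R_f + β_P × MRP = 1.96% + 1.4588 × 7.14% = 12.38%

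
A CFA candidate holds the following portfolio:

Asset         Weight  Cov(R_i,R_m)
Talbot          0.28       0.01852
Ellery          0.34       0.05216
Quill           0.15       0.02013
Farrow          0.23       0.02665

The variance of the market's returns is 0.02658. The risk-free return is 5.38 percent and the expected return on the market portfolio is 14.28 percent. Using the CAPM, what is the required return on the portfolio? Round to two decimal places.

β_Talbot = 0.01852 / 0.02658 = 0.6968
β_Ellery = 0.05216 / 0.02658 = 1.9624
β_Quill = 0.02013 / 0.02658 = 0.7573
β_Farrow = 0.02665 / 0.02658 = 1.0026
β_P = Σ w_i β_i = 0.28×0.6968 + 0.34×1.9624 + 0.15×0.7573 + 0.23×1.0026 = 1.2065
MRP = 14.28% − 5.38% = 8.90%
E(R_P) = R_f + β_P × MRP = 5.38% + 1.2065 × 8.90% = 16.12%

16.12%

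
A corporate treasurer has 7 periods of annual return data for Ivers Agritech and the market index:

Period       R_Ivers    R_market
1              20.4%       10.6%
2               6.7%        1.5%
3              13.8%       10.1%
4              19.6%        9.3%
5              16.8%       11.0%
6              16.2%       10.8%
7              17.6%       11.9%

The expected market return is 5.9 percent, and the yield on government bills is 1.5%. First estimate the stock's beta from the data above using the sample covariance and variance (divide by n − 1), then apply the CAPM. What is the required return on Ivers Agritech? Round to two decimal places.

Mean R_i = (20.4 + 6.7 + 13.8 + 19.6 + 16.8 + 16.2 + 17.6) / 7 = 15.8714%
Mean R_m = (10.6 + 1.5 + 10.1 + 9.3 + 11.0 + 10.8 + 11.9) / 7 = 9.3143%
Σ(R_i − R̄_i)(R_m − R̄_m) = 82.3329  ⇒  Cov = 82.3329 / 6 = 13.7222
Σ(R_m − R̄_m)² = 75.0686  ⇒  Var(R_m) = 75.0686 / 6 = 12.5114
β = Cov / Var(R_m) = 13.7222 / 12.5114 = 1.0968
MRP = 5.9% − 1.5% = 4.40%
E(R) = R_f + β × MRP = 1.5% + 1.0968 × 4.4% = 6.33%

6.33%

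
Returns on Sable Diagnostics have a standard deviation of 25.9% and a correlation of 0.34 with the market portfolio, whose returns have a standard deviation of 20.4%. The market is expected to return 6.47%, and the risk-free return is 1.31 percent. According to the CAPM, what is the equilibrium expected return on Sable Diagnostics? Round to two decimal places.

3.54%

β = ρ × σ_i / σ_m = 0.34 × 25.9% / 20.4% = 0.4317
MRP = 6.47% − 1.31% = 5.16%
E(R) = 1.31% + 0.4317 × 5.16% = 3.54%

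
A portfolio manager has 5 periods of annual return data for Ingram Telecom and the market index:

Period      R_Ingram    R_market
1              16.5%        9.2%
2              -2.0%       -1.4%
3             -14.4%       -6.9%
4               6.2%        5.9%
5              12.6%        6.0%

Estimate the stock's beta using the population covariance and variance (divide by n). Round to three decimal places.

Mean R_i = (16.5 − 2.0 − 14.4 + 6.2 + 12.6) / 5 = 3.7800%
Mean R_m = (9.2 − 1.4 − 6.9 + 5.9 + 6.0) / 5 = 2.5600%
Σ(R_i − R̄_i)(R_m − R̄_m) = 317.7560  ⇒  Cov = 317.7560 / 5 = 63.5512
Σ(R_m − R̄_m)² = 172.2520  ⇒  Var(R_m) = 172.2520 / 5 = 34.4504
β = Cov / Var(R_m) = 63.5512 / 34.4504 = 1.8447

1.845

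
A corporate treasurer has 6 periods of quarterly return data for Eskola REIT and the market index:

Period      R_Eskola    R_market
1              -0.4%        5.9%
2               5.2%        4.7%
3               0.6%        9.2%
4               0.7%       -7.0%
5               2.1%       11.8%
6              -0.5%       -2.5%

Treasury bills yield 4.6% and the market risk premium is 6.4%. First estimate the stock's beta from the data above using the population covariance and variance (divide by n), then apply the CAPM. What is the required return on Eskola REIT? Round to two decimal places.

Mean R_i = (-0.4 + 5.2 + 0.6 + 0.7 + 2.1 − 0.5) / 6 = 1.2833%
Mean R_m = (5.9 + 4.7 + 9.2 − 7.0 + 11.8 − 2.5) / 6 = 3.6833%
Σ(R_i − R̄_i)(R_m − R̄_m) = 20.3683  ⇒  Cov = 20.3683 / 6 = 3.3947
Σ(R_m − R̄_m)² = 254.6283  ⇒  Var(R_m) = 254.6283 / 6 = 42.4381
β = Cov / Var(R_m) = 3.3947 / 42.4381 = 0.0800
E(R) = R_f + β × MRP = 4.6% + 0.0800 × 6.4% = 5.11%

5.11%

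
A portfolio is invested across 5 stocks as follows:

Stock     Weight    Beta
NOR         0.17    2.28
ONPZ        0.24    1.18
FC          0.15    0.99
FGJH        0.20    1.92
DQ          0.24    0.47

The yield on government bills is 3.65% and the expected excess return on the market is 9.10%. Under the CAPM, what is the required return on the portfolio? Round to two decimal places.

β_P = Σ w_i β_i = 0.17×2.28 + 0.24×1.18 + 0.15×0.99 + 0.20×1.92 + 0.24×0.47 = 1.3161
E(R_P) = R_f + β_P × MRP = 3.65% + 1.3161 × 9.10% = 15.63%

15.63%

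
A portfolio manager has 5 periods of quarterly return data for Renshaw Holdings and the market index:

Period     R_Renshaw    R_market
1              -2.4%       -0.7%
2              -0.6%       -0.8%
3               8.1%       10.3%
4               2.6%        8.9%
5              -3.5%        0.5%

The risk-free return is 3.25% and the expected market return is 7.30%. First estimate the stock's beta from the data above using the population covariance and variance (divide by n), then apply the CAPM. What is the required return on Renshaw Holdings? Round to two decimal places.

6.33%

Mean R_i = (-2.4 − 0.6 + 8.1 + 2.6 − 3.5) / 5 = 0.8400%
Mean R_m = (-0.7 − 0.8 + 10.3 + 8.9 + 0.5) / 5 = 3.6400%
Σ(R_i − R̄_i)(R_m − R̄_m) = 91.6920  ⇒  Cov = 91.6920 / 5 = 18.3384
Σ(R_m − R̄_m)² = 120.4320  ⇒  Var(R_m) = 120.4320 / 5 = 24.0864
β = Cov / Var(R_m) = 18.3384 / 24.0864 = 0.7614
MRP = 7.30% − 3.25% = 4.05%
E(R) = R_f + β × MRP = 3.25% + 0.7614 × 4.05% = 6.33%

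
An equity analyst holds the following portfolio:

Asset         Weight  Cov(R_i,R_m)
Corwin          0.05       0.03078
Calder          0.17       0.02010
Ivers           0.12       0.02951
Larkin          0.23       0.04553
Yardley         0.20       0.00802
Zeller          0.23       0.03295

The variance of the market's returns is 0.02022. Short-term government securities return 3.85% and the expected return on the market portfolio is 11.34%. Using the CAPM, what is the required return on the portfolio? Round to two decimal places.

β_Corwin = 0.03078 / 0.02022 = 1.5223
β_Calder = 0.02010 / 0.02022 = 0.9941
β_Ivers = 0.02951 / 0.02022 = 1.4594
β_Larkin = 0.04553 / 0.02022 = 2.2517
β_Yardley = 0.00802 / 0.02022 = 0.3966
β_Zeller = 0.03295 / 0.02022 = 1.6296
β_P = Σ w_i β_i = 0.05×1.5223 + 0.17×0.9941 + 0.12×1.4594 + 0.23×2.2517 + 0.20×0.3966 + 0.23×1.6296 = 1.3923
MRP = 11.34% − 3.85% = 7.49%
E(R_P) = R_f + β_P × MRP = 3.85% + 1.3923 × 7.49% = 14.28%

14.28%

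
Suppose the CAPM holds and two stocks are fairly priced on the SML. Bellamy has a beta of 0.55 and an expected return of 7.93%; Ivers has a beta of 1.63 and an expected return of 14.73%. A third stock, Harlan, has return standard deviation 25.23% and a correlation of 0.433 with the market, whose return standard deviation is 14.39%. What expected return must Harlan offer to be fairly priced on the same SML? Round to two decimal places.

9.25%

MRP = (14.73% − 7.93%) / (1.63 − 0.55) = 6.2963%
R_f = 7.93% − 0.55 × 6.2963% = 4.4670%
β_Harlan = ρ·σ_i/σ_m = 0.433 × 25.23 / 14.39 = 0.7592
E(R_Harlan) = R_f + β × MRP = 4.4670% + 0.7592 × 6.2963% = 9.25%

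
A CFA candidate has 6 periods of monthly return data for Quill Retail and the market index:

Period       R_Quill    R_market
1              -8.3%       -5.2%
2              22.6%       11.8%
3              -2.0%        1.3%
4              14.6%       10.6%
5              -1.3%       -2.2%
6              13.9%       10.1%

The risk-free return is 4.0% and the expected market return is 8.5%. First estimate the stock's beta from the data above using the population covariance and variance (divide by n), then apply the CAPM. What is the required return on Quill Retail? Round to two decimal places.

Mean R_i = (-8.3 + 22.6 − 2.0 + 14.6 − 1.3 + 13.9) / 6 = 6.5833%
Mean R_m = (-5.2 + 11.8 + 1.3 + 10.6 − 2.2 + 10.1) / 6 = 4.4000%
Σ(R_i − R̄_i)(R_m − R̄_m) = 431.4500  ⇒  Cov = 431.4500 / 6 = 71.9083
Σ(R_m − R̄_m)² = 271.0200  ⇒  Var(R_m) = 271.0200 / 6 = 45.1700
β = Cov / Var(R_m) = 71.9083 / 45.1700 = 1.5919
MRP = 8.5% − 4.0% = 4.50%
E(R) = R_f + β × MRP = 4.0% + 1.5919 × 4.5% = 11.16%

11.16%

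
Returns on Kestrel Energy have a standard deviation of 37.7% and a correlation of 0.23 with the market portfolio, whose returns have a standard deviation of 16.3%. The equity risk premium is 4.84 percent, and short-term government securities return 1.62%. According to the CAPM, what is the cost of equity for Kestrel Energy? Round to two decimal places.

4.19%

β = ρ × σ_i / σ_m = 0.23 × 37.7% / 16.3% = 0.5320
E(R) = 1.62% + 0.5320 × 4.84% = 4.19%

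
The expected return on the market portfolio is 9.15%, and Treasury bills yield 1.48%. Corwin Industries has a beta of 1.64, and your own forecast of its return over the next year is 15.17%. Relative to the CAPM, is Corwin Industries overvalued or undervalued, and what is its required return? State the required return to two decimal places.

MRP = 9.15% − 1.48% = 7.67%
Required return = R_f + β·MRP = 1.48% + 1.64 × 7.67% = 14.06%
Forecast 15.17% > required 14.06% → the stock plots above the SML → undervalued.

Undervalued; required return 14.06%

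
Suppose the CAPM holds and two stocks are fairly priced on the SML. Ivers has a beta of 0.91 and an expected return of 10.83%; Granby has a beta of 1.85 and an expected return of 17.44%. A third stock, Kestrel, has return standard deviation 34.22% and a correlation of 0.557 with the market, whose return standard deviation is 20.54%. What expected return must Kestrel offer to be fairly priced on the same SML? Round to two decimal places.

10.96%

MRP = (17.44% − 10.83%) / (1.85 − 0.91) = 7.0319%
R_f = 10.83% − 0.91 × 7.0319% = 4.4310%
β_Kestrel = ρ·σ_i/σ_m = 0.557 × 34.22 / 20.54 = 0.9280
E(R_Kestrel) = R_f + β × MRP = 4.4310% + 0.9280 × 7.0319% = 10.96%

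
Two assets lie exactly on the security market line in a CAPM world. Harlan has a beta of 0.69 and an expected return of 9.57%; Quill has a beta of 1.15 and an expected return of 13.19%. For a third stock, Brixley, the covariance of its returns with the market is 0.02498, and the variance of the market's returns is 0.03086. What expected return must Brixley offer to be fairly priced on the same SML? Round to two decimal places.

10.51%

MRP = (13.19% − 9.57%) / (1.15 − 0.69) = 7.8696%
R_f = 9.57% − 0.69 × 7.8696% = 4.1400%
β_Brixley = Cov / Var(R_m) = 0.02498 / 0.03086 = 0.8095
E(R_Brixley) = R_f + β × MRP = 4.1400% + 0.8095 × 7.8696% = 10.51%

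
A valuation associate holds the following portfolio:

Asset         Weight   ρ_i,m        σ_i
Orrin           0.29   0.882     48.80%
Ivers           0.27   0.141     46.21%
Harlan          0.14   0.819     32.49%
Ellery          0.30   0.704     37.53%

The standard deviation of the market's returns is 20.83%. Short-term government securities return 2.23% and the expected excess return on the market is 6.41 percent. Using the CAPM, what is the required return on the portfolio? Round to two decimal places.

10.20%

β_Orrin = 0.882 × 48.80% / 20.83% = 2.0663
β_Ivers = 0.141 × 46.21% / 20.83% = 0.3128
β_Harlan = 0.819 × 32.49% / 20.83% = 1.2775
β_Ellery = 0.704 × 37.53% / 20.83% = 1.2684
β_P = Σ w_i β_i = 0.29×2.0663 + 0.27×0.3128 + 0.14×1.2775 + 0.30×1.2684 = 1.2431
E(R_P) = R_f + β_P × MRP = 2.23% + 1.2431 × 6.41% = 10.20%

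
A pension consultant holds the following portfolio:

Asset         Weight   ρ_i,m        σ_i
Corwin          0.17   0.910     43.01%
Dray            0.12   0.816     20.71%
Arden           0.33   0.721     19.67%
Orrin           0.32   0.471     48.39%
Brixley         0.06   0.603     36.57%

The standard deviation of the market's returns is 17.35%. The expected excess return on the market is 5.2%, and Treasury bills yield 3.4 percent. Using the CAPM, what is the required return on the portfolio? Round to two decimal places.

β_Corwin = 0.910 × 43.01% / 17.35% = 2.2559
β_Dray = 0.816 × 20.71% / 17.35% = 0.9740
β_Arden = 0.721 × 19.67% / 17.35% = 0.8174
β_Orrin = 0.471 × 48.39% / 17.35% = 1.3136
β_Brixley = 0.603 × 36.57% / 17.35% = 1.2710
β_P = Σ w_i β_i = 0.17×2.2559 + 0.12×0.9740 + 0.33×0.8174 + 0.32×1.3136 + 0.06×1.2710 = 1.2667
E(R_P) = R_f + β_P × MRP = 3.4% + 1.2667 × 5.2% = 9.99%

9.99%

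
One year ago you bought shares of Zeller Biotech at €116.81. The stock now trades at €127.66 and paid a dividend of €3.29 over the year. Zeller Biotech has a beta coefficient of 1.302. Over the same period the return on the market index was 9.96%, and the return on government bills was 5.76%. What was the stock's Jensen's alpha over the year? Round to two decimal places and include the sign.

Realised HPR = (P1 + D1 − P0) / P0 = (127.66 + 3.29 − 116.81) / 116.81 = 14.14 / 116.81 = 12.1051%
MRP = 9.96% − 5.76% = 4.20%
CAPM required = R_f + β·MRP = 5.76% + 1.302 × 4.20% = 11.22840%
α = realised − required = 12.1051% − 11.22840% = +0.88%

+0.88%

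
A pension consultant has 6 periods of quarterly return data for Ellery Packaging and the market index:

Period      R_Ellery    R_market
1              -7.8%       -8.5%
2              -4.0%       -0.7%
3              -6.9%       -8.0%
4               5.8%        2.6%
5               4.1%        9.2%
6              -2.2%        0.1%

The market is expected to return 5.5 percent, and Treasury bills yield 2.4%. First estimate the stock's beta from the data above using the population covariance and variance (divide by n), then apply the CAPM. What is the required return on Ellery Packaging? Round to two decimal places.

4.72%

Mean R_i = (-7.8 − 4.0 − 6.9 + 5.8 + 4.1 − 2.2) / 6 = -1.8333%
Mean R_m = (-8.5 − 0.7 − 8.0 + 2.6 + 9.2 + 0.1) / 6 = -0.8833%
Σ(R_i − R̄_i)(R_m − R̄_m) = 167.1633  ⇒  Cov = 167.1633 / 6 = 27.8606
Σ(R_m − R̄_m)² = 223.4683  ⇒  Var(R_m) = 223.4683 / 6 = 37.2447
β = Cov / Var(R_m) = 27.8606 / 37.2447 = 0.7480
MRP = 5.5% − 2.4% = 3.10%
E(R) = R_f + β × MRP = 2.4% + 0.7480 × 3.1% = 4.72%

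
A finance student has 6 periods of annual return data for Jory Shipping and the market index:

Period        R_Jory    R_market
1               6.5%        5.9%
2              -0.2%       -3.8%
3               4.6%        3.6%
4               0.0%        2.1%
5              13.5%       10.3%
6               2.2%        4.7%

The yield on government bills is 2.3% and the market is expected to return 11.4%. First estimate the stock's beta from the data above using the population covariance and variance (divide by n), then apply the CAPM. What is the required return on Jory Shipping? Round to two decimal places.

Mean R_i = (6.5 − 0.2 + 4.6 + 0.0 + 13.5 + 2.2) / 6 = 4.4333%
Mean R_m = (5.9 − 3.8 + 3.6 + 2.1 + 10.3 + 4.7) / 6 = 3.8000%
Σ(R_i − R̄_i)(R_m − R̄_m) = 103.9800  ⇒  Cov = 103.9800 / 6 = 17.3300
Σ(R_m − R̄_m)² = 108.1600  ⇒  Var(R_m) = 108.1600 / 6 = 18.0267
β = Cov / Var(R_m) = 17.3300 / 18.0267 = 0.9614
MRP = 11.4% − 2.3% = 9.10%
E(R) = R_f + β × MRP = 2.3% + 0.9614 × 9.1% = 11.05%

11.05%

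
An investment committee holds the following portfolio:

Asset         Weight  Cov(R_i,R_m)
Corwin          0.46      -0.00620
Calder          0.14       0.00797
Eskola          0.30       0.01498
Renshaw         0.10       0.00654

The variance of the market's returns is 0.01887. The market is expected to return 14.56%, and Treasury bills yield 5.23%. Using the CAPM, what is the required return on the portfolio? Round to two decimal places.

β_Corwin = -0.00620 / 0.01887 = -0.3286
β_Calder = 0.00797 / 0.01887 = 0.4224
β_Eskola = 0.01498 / 0.01887 = 0.7939
β_Renshaw = 0.00654 / 0.01887 = 0.3466
β_P = Σ w_i β_i = 0.46×-0.3286 + 0.14×0.4224 + 0.30×0.7939 + 0.10×0.3466 = 0.1808
MRP = 14.56% − 5.23% = 9.33%
E(R_P) = R_f + β_P × MRP = 5.23% + 0.1808 × 9.33% = 6.92%

6.92%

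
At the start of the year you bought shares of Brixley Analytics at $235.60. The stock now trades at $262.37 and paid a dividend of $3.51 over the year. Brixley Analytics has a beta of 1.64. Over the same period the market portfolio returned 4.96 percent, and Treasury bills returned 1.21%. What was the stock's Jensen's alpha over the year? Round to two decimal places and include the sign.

Realised HPR = (P1 + D1 − P0) / P0 = (262.37 + 3.51 − 235.60) / 235.60 = 30.28 / 235.60 = 12.8523%
MRP = 4.96% − 1.21% = 3.75%
CAPM required = R_f + β·MRP = 1.21% + 1.64 × 3.75% = 7.3600%
α = realised − required = 12.8523% − 7.3600% = +5.49%

+5.49%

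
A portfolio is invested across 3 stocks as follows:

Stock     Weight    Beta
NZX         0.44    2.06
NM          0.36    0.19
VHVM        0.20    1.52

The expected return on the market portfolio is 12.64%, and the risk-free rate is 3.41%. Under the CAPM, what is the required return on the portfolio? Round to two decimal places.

15.21%

β_P = Σ w_i β_i = 0.44×2.06 + 0.36×0.19 + 0.20×1.52 = 1.2788
MRP = 12.64% − 3.41% = 9.23%
E(R_P) = R_f + β_P × MRP = 3.41% + 1.2788 × 9.23% = 15.21%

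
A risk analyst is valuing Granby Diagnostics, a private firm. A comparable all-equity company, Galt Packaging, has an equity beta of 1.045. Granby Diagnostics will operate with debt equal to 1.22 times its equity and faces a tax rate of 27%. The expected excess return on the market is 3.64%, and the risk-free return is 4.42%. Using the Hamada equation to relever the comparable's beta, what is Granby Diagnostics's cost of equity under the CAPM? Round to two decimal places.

11.61%

β_L = β_U × [1 + (1 − t)(D/E)] = 1.045 × [1 + (1 − 0.27) × 1.22]
    = 1.045 × [1 + 0.73 × 1.22] = 1.045 × 1.8906 = 1.9757
E(R) = R_f + β_L × MRP = 4.42% + 1.9757 × 3.64% = 11.61%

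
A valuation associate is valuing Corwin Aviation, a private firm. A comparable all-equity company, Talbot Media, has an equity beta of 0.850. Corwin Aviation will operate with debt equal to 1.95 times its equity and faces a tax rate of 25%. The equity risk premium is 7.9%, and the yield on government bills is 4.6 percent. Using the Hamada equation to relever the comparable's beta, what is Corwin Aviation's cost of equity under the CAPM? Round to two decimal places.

21.14%

β_L = β_U × [1 + (1 − t)(D/E)] = 0.850 × [1 + (1 − 0.25) × 1.95]
    = 0.850 × [1 + 0.75 × 1.95] = 0.850 × 2.4625 = 2.0931
E(R) = R_f + β_L × MRP = 4.6% + 2.0931 × 7.9% = 21.14%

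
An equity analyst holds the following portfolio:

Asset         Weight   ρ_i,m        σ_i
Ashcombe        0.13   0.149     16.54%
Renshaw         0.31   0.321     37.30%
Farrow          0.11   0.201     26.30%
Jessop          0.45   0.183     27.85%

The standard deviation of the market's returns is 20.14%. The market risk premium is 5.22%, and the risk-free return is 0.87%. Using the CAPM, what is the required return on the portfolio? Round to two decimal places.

β_Ashcombe = 0.149 × 16.54% / 20.14% = 0.1224
β_Renshaw = 0.321 × 37.30% / 20.14% = 0.5945
β_Farrow = 0.201 × 26.30% / 20.14% = 0.2625
β_Jessop = 0.183 × 27.85% / 20.14% = 0.2531
β_P = Σ w_i β_i = 0.13×0.1224 + 0.31×0.5945 + 0.11×0.2625 + 0.45×0.2531 = 0.3430
E(R_P) = R_f + β_P × MRP = 0.87% + 0.3430 × 5.22% = 2.66%

2.66%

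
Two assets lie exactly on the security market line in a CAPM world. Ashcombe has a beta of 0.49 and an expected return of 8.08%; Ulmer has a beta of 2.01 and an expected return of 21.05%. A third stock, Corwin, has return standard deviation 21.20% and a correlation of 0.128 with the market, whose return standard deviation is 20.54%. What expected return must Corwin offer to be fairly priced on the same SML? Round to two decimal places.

5.03%

MRP = (21.05% − 8.08%) / (2.01 − 0.49) = 8.5329%
R_f = 8.08% − 0.49 × 8.5329% = 3.8989%
β_Corwin = ρ·σ_i/σ_m = 0.128 × 21.20 / 20.54 = 0.1321
E(R_Corwin) = R_f + β × MRP = 3.8989% + 0.1321 × 8.5329% = 5.03%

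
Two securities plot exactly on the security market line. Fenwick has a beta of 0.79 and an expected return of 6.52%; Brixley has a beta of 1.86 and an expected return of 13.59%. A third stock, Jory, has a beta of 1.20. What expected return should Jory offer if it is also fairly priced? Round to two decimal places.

9.23%

MRP (SML slope) = (13.59% − 6.52%) / (1.86 − 0.79) = 7.07% / 1.07 = 6.6075%
R_f (intercept) = 6.52% − 0.79 × 6.6075% = 1.3001%
E(R_Jory) = R_f + β × MRP = 1.3001% + 1.20 × 6.6075% = 9.23%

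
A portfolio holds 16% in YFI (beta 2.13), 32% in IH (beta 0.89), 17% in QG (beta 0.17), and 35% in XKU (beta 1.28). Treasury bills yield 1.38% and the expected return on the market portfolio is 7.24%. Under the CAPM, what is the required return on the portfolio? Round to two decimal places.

7.84%

β_P = Σ w_i β_i = 0.16×2.13 + 0.32×0.89 + 0.17×0.17 + 0.35×1.28 = 1.1025
MRP = 7.24% − 1.38% = 5.86%
E(R_P) = R_f + β_P × MRP = 1.38% + 1.1025 × 5.86% = 7.84%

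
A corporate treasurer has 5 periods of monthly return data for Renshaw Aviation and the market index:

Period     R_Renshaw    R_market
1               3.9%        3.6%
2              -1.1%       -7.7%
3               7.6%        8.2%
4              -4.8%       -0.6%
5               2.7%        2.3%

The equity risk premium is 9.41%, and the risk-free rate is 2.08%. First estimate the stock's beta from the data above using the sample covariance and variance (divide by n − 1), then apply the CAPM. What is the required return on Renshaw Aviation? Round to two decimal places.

Mean R_i = (3.9 − 1.1 + 7.6 − 4.8 + 2.7) / 5 = 1.6600%
Mean R_m = (3.6 − 7.7 + 8.2 − 0.6 + 2.3) / 5 = 1.1600%
Σ(R_i − R̄_i)(R_m − R̄_m) = 84.2920  ⇒  Cov = 84.2920 / 4 = 21.0730
Σ(R_m − R̄_m)² = 138.4120  ⇒  Var(R_m) = 138.4120 / 4 = 34.6030
β = Cov / Var(R_m) = 21.0730 / 34.6030 = 0.6090
E(R) = R_f + β × MRP = 2.08% + 0.6090 × 9.41% = 7.81%

7.81%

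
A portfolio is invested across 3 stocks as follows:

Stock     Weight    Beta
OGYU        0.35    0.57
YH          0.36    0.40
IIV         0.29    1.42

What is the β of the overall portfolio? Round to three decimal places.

β_P = Σ w_i β_i = 0.35×0.57 + 0.36×0.40 + 0.29×1.42 = 0.7553

0.755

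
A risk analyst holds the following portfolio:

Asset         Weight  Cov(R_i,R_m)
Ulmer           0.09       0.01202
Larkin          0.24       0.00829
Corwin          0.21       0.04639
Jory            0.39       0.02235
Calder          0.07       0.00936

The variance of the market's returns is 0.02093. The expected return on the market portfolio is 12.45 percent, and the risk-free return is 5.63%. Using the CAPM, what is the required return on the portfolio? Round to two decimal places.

12.86%

β_Ulmer = 0.01202 / 0.02093 = 0.5743
β_Larkin = 0.00829 / 0.02093 = 0.3961
β_Corwin = 0.04639 / 0.02093 = 2.2164
β_Jory = 0.02235 / 0.02093 = 1.0678
β_Calder = 0.00936 / 0.02093 = 0.4472
β_P = Σ w_i β_i = 0.09×0.5743 + 0.24×0.3961 + 0.21×2.2164 + 0.39×1.0678 + 0.07×0.4472 = 1.0599
MRP = 12.45% − 5.63% = 6.82%
E(R_P) = R_f + β_P × MRP = 5.63% + 1.0599 × 6.82% = 12.86%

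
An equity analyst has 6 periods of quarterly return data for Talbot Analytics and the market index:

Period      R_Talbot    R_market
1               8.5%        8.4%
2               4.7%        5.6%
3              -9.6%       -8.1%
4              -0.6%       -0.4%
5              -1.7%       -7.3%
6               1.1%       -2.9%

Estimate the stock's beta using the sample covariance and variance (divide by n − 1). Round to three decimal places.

0.828

Mean R_i = (8.5 + 4.7 − 9.6 − 0.6 − 1.7 + 1.1) / 6 = 0.4000%
Mean R_m = (8.4 + 5.6 − 8.1 − 0.4 − 7.3 − 2.9) / 6 = -0.7833%
Σ(R_i − R̄_i)(R_m − R̄_m) = 186.8200  ⇒  Cov = 186.8200 / 5 = 37.3640
Σ(R_m − R̄_m)² = 225.7083  ⇒  Var(R_m) = 225.7083 / 5 = 45.1417
β = Cov / Var(R_m) = 37.3640 / 45.1417 = 0.8277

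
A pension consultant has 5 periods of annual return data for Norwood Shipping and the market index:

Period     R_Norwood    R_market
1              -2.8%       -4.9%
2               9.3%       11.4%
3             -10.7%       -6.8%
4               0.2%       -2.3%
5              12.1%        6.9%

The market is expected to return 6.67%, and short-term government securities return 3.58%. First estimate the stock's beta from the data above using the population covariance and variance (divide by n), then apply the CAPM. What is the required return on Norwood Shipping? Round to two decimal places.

6.91%

Mean R_i = (-2.8 + 9.3 − 10.7 + 0.2 + 12.1) / 5 = 1.6200%
Mean R_m = (-4.9 + 11.4 − 6.8 − 2.3 + 6.9) / 5 = 0.8600%
Σ(R_i − R̄_i)(R_m − R̄_m) = 268.5640  ⇒  Cov = 268.5640 / 5 = 53.7128
Σ(R_m − R̄_m)² = 249.4120  ⇒  Var(R_m) = 249.4120 / 5 = 49.8824
β = Cov / Var(R_m) = 53.7128 / 49.8824 = 1.0768
MRP = 6.67% − 3.58% = 3.09%
E(R) = R_f + β × MRP = 3.58% + 1.0768 × 3.09% = 6.91%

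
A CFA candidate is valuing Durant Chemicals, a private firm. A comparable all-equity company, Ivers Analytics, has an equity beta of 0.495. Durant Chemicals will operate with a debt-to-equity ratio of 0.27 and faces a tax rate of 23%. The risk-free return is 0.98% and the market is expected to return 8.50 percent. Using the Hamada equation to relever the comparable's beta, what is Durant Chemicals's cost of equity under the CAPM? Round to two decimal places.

β_L = β_U × [1 + (1 − t)(D/E)] = 0.495 × [1 + (1 − 0.23) × 0.27]
    = 0.495 × [1 + 0.77 × 0.27] = 0.495 × 1.2079 = 0.5979
MRP = 8.50% − 0.98% = 7.52%
E(R) = R_f + β_L × MRP = 0.98% + 0.5979 × 7.52% = 5.48%

5.48%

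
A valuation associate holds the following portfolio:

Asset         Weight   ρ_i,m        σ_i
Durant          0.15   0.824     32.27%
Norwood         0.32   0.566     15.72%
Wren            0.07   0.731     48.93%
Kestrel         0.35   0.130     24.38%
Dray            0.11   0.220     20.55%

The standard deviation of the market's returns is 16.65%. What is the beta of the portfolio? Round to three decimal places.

β_Durant = 0.824 × 32.27% / 16.65% = 1.5970
β_Norwood = 0.566 × 15.72% / 16.65% = 0.5344
β_Wren = 0.731 × 48.93% / 16.65% = 2.1482
β_Kestrel = 0.130 × 24.38% / 16.65% = 0.1904
β_Dray = 0.220 × 20.55% / 16.65% = 0.2715
β_P = Σ w_i β_i = 0.15×1.5970 + 0.32×0.5344 + 0.07×2.1482 + 0.35×0.1904 + 0.11×0.2715 = 0.6574

0.657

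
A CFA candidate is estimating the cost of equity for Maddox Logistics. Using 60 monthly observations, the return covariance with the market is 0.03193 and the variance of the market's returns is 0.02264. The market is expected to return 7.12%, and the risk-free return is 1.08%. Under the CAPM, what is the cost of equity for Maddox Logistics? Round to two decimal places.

β = Cov(R_i, R_m) / Var(R_m) = 0.03193 / 0.02264 = 1.4103
MRP = 7.12% − 1.08% = 6.04%
E(R) = R_f + β × MRP = 1.08% + 1.4103 × 6.04% = 9.60%

9.60%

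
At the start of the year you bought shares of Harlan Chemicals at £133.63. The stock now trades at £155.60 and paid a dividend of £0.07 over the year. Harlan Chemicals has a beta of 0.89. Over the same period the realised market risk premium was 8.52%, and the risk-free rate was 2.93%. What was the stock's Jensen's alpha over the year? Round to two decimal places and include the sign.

+5.98%

Realised HPR = (P1 + D1 − P0) / P0 = (155.60 + 0.07 − 133.63) / 133.63 = 22.04 / 133.63 = 16.4933%
CAPM required = R_f + β·MRP = 2.93% + 0.89 × 8.52% = 10.5128%
α = realised − required = 16.4933% − 10.5128% = +5.98%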